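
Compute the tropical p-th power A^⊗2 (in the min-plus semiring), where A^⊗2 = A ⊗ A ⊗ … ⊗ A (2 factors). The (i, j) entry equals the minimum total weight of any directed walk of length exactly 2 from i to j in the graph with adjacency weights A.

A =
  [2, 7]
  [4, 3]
A^⊗2 =
  [4, 9]
  [6, 6]

Each entry (A^⊗2)_ij equals the minimum over all length-2 walks i = v_0 → v_1 → … → v_2 = j of Σ_t A[v_t][v_{t+1}]. For example, for (i, j) = (0, 1) we minimise over 2 possible intermediate vertex sequences; the minimum is 9, attained along the walk 0 → 0 → 1.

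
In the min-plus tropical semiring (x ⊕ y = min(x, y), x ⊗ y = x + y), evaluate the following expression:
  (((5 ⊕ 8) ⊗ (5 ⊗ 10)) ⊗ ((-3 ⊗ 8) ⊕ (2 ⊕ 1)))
(((5 ⊕ 8) ⊗ (5 ⊗ 10)) ⊗ ((-3 ⊗ 8) ⊕ (2 ⊕ 1))) = 21

Expand innermost to outermost. Recall ⊕ takes the minimum of its arguments and ⊗ takes their sum. Working out the expression (((5 ⊕ 8) ⊗ (5 ⊗ 10)) ⊗ ((-3 ⊗ 8) ⊕ (2 ⊕ 1))) gives 21.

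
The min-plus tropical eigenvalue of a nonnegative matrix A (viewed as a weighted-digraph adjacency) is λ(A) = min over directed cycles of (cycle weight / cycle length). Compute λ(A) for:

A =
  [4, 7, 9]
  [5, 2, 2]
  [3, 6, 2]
λ(A) = 2

Enumerate directed cycles and compute their means (weight / length). Sample:
  cycle 0 → 0: weight = 4, length = 1, mean = 4/1 ≈ 4.000
  cycle 1 → 1: weight = 2, length = 1, mean = 2/1 ≈ 2.000
  cycle 2 → 2: weight = 2, length = 1, mean = 2/1 ≈ 2.000
  cycle 0 → 1 → 0: weight = 12, length = 2, mean = 12/2 ≈ 6.000
  cycle 0 → 2 → 0: weight = 12, length = 2, mean = 12/2 ≈ 6.000
  cycle 1 → 0 → 1: weight = 12, length = 2, mean = 12/2 ≈ 6.000
Minimum mean = 2.000, attained e.g. along the cycle 1 → 1 with weight 2 and length 1. So λ(A) = 2/1 = 2.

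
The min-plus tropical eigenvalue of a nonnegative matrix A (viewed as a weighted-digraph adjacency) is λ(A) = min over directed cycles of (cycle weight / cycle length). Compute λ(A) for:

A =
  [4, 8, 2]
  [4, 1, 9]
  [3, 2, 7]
λ(A) = 1

Enumerate directed cycles and compute their means (weight / length). Sample:
  cycle 0 → 0: weight = 4, length = 1, mean = 4/1 ≈ 4.000
  cycle 1 → 1: weight = 1, length = 1, mean = 1/1 ≈ 1.000
  cycle 2 → 2: weight = 7, length = 1, mean = 7/1 ≈ 7.000
  cycle 0 → 1 → 0: weight = 12, length = 2, mean = 12/2 ≈ 6.000
  cycle 0 → 2 → 0: weight = 5, length = 2, mean = 5/2 ≈ 2.500
  cycle 1 → 0 → 1: weight = 12, length = 2, mean = 12/2 ≈ 6.000
Minimum mean = 1.000, attained e.g. along the cycle 1 → 1 with weight 1 and length 1. So λ(A) = 1/1 = 1.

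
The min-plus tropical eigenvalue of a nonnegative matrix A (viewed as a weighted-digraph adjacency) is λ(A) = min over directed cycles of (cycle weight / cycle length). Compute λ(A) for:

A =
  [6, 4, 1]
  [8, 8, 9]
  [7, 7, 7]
λ(A) = 4

Enumerate directed cycles and compute their means (weight / length). Sample:
  cycle 0 → 0: weight = 6, length = 1, mean = 6/1 ≈ 6.000
  cycle 1 → 1: weight = 8, length = 1, mean = 8/1 ≈ 8.000
  cycle 2 → 2: weight = 7, length = 1, mean = 7/1 ≈ 7.000
  cycle 0 → 1 → 0: weight = 12, length = 2, mean = 12/2 ≈ 6.000
  cycle 0 → 2 → 0: weight = 8, length = 2, mean = 8/2 ≈ 4.000
  cycle 1 → 0 → 1: weight = 12, length = 2, mean = 12/2 ≈ 6.000
Minimum mean = 4.000, attained e.g. along the cycle 0 → 2 → 0 with weight 8 and length 2. So λ(A) = 8/2 = 4.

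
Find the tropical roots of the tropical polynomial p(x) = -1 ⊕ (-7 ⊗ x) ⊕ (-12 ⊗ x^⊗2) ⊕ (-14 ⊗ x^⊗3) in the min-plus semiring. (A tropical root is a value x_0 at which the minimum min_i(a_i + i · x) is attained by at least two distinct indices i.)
Roots: {2, 5, 6}

Each tropical root is a break point of the lower envelope of the lines y = a_i + i · x (there are 4 lines, with slopes 0, 1, ..., 3). Only the lines that attain the minimum somewhere contribute to roots; other lines are dominated. Here the surviving (envelope) indices are i = 3, i = 2, i = 1, i = 0.
Intersections between consecutive envelope lines give the roots: for adjacent envelope indices i < j the intersection is x = (a_i − a_j) / (j − i). Reading off the sorted break points: {2, 5, 6}.
Verification: at each break x_0, at least two indices attain the minimum of min_i(a_i + i · x_0).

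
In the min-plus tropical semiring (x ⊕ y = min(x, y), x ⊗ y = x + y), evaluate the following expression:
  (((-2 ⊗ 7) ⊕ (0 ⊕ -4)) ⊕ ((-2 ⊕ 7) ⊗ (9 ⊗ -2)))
(((-2 ⊗ 7) ⊕ (0 ⊕ -4)) ⊕ ((-2 ⊕ 7) ⊗ (9 ⊗ -2))) = -4

Expand innermost to outermost. Recall ⊕ takes the minimum of its arguments and ⊗ takes their sum. Working out the expression (((-2 ⊗ 7) ⊕ (0 ⊕ -4)) ⊕ ((-2 ⊕ 7) ⊗ (9 ⊗ -2))) gives -4.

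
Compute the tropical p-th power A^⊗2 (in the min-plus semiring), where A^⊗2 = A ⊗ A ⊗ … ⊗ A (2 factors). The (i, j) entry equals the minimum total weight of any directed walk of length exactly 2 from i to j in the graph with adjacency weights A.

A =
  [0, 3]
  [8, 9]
A^⊗2 =
  [0, 3]
  [8, 11]

Each entry (A^⊗2)_ij equals the minimum over all length-2 walks i = v_0 → v_1 → … → v_2 = j of Σ_t A[v_t][v_{t+1}]. For example, for (i, j) = (0, 1) we minimise over 2 possible intermediate vertex sequences; the minimum is 3, attained along the walk 0 → 0 → 1.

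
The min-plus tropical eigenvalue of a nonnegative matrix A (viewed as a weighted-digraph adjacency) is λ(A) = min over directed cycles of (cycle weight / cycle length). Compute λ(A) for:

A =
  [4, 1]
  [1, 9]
λ(A) = 1

Enumerate directed cycles and compute their means (weight / length). Sample:
  cycle 0 → 0: weight = 4, length = 1, mean = 4/1 ≈ 4.000
  cycle 1 → 1: weight = 9, length = 1, mean = 9/1 ≈ 9.000
  cycle 0 → 1 → 0: weight = 2, length = 2, mean = 2/2 ≈ 1.000
  cycle 1 → 0 → 1: weight = 2, length = 2, mean = 2/2 ≈ 1.000
Minimum mean = 1.000, attained e.g. along the cycle 0 → 1 → 0 with weight 2 and length 2. So λ(A) = 2/2 = 1.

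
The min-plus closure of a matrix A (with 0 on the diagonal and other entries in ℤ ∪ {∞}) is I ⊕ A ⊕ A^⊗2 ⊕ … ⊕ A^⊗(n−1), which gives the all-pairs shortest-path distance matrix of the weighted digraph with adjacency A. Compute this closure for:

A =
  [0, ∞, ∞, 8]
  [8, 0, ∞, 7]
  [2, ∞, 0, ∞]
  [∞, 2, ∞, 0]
Closure =
  [0, 10, ∞, 8]
  [8, 0, ∞, 7]
  [2, 12, 0, 10]
  [10, 2, ∞, 0]

This is the Floyd-Warshall all-pairs shortest-path computation. For each intermediate vertex k = 0, 1, …, 3, update dist[i][j] ← min(dist[i][j], dist[i][k] + dist[k][j]). The final matrix gives, for each (i, j), the minimum total weight of any directed path from i to j (possibly empty when i = j).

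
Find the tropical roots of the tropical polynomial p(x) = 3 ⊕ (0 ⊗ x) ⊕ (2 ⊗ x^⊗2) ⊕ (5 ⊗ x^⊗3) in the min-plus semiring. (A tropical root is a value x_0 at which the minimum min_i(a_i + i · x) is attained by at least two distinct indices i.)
Roots: {-3, -2, 3}

Each tropical root is a break point of the lower envelope of the lines y = a_i + i · x (there are 4 lines, with slopes 0, 1, ..., 3). Only the lines that attain the minimum somewhere contribute to roots; other lines are dominated. Here the surviving (envelope) indices are i = 3, i = 2, i = 1, i = 0.
Intersections between consecutive envelope lines give the roots: for adjacent envelope indices i < j the intersection is x = (a_i − a_j) / (j − i). Reading off the sorted break points: {-3, -2, 3}.
Verification: at each break x_0, at least two indices attain the minimum of min_i(a_i + i · x_0).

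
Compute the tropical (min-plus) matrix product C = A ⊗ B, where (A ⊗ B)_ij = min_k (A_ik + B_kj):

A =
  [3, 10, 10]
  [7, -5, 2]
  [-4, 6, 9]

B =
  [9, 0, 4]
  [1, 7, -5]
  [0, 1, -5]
A ⊗ B =
  [10, 3, 5]
  [-4, 2, -10]
  [5, -4, 0]

Apply the min-plus product entry-by-entry:
  C[0][0] = min over k of (A[0][0] + B[0][0] = 3 + 9 = 12, A[0][1] + B[1][0] = 10 + 1 = 11, A[0][2] + B[2][0] = 10 + 0 = 10) = 10 (attained at k = 2)
  C[0][1] = min over k of (A[0][0] + B[0][1] = 3 + 0 = 3, A[0][1] + B[1][1] = 10 + 7 = 17, A[0][2] + B[2][1] = 10 + 1 = 11) = 3 (attained at k = 0)
  C[0][2] = min over k of (A[0][0] + B[0][2] = 3 + 4 = 7, A[0][1] + B[1][2] = 10 + -5 = 5, A[0][2] + B[2][2] = 10 + -5 = 5) = 5 (attained at k = 1)
  C[1][0] = min over k of (A[1][0] + B[0][0] = 7 + 9 = 16, A[1][1] + B[1][0] = -5 + 1 = -4, A[1][2] + B[2][0] = 2 + 0 = 2) = -4 (attained at k = 1)
  C[1][1] = min over k of (A[1][0] + B[0][1] = 7 + 0 = 7, A[1][1] + B[1][1] = -5 + 7 = 2, A[1][2] + B[2][1] = 2 + 1 = 3) = 2 (attained at k = 1)
  C[1][2] = min over k of (A[1][0] + B[0][2] = 7 + 4 = 11, A[1][1] + B[1][2] = -5 + -5 = -10, A[1][2] + B[2][2] = 2 + -5 = -3) = -10 (attained at k = 1)
  C[2][0] = min over k of (A[2][0] + B[0][0] = -4 + 9 = 5, A[2][1] + B[1][0] = 6 + 1 = 7, A[2][2] + B[2][0] = 9 + 0 = 9) = 5 (attained at k = 0)
  C[2][1] = min over k of (A[2][0] + B[0][1] = -4 + 0 = -4, A[2][1] + B[1][1] = 6 + 7 = 13, A[2][2] + B[2][1] = 9 + 1 = 10) = -4 (attained at k = 0)
  C[2][2] = min over k of (A[2][0] + B[0][2] = -4 + 4 = 0, A[2][1] + B[1][2] = 6 + -5 = 1, A[2][2] + B[2][2] = 9 + -5 = 4) = 0 (attained at k = 0)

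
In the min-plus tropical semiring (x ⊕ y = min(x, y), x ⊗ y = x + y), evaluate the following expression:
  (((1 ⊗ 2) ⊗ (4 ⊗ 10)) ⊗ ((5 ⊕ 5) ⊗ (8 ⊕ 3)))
(((1 ⊗ 2) ⊗ (4 ⊗ 10)) ⊗ ((5 ⊕ 5) ⊗ (8 ⊕ 3))) = 25

Expand innermost to outermost. Recall ⊕ takes the minimum of its arguments and ⊗ takes their sum. Working out the expression (((1 ⊗ 2) ⊗ (4 ⊗ 10)) ⊗ ((5 ⊕ 5) ⊗ (8 ⊕ 3))) gives 25.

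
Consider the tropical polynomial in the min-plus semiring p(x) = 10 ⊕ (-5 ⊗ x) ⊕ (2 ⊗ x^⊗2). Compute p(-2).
p(-2) = -7

A tropical monomial a ⊗ x^⊗i evaluates to a + i · x. Evaluating each term at x = -2:
  Term 0 contributes 10 + 0 · -2 = 10
  Term 1 contributes -5 + 1 · -2 = -7
  Term 2 contributes 2 + 2 · -2 = -2
p(-2) = ⊕ of these = min[10, -7, -2] = -7.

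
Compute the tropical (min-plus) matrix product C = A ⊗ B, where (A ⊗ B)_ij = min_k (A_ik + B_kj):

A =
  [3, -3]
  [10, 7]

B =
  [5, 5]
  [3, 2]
A ⊗ B =
  [0, -1]
  [10, 9]

Apply the min-plus product entry-by-entry:
  C[0][0] = min over k of (A[0][0] + B[0][0] = 3 + 5 = 8, A[0][1] + B[1][0] = -3 + 3 = 0) = 0 (attained at k = 1)
  C[0][1] = min over k of (A[0][0] + B[0][1] = 3 + 5 = 8, A[0][1] + B[1][1] = -3 + 2 = -1) = -1 (attained at k = 1)
  C[1][0] = min over k of (A[1][0] + B[0][0] = 10 + 5 = 15, A[1][1] + B[1][0] = 7 + 3 = 10) = 10 (attained at k = 1)
  C[1][1] = min over k of (A[1][0] + B[0][1] = 10 + 5 = 15, A[1][1] + B[1][1] = 7 + 2 = 9) = 9 (attained at k = 1)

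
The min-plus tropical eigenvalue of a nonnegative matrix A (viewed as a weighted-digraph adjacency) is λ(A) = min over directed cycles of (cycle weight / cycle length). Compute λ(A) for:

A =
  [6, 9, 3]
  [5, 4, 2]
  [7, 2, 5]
λ(A) = 2

Enumerate directed cycles and compute their means (weight / length). Sample:
  cycle 0 → 0: weight = 6, length = 1, mean = 6/1 ≈ 6.000
  cycle 1 → 1: weight = 4, length = 1, mean = 4/1 ≈ 4.000
  cycle 2 → 2: weight = 5, length = 1, mean = 5/1 ≈ 5.000
  cycle 0 → 1 → 0: weight = 14, length = 2, mean = 14/2 ≈ 7.000
  cycle 0 → 2 → 0: weight = 10, length = 2, mean = 10/2 ≈ 5.000
  cycle 1 → 0 → 1: weight = 14, length = 2, mean = 14/2 ≈ 7.000
Minimum mean = 2.000, attained e.g. along the cycle 1 → 2 → 1 with weight 4 and length 2. So λ(A) = 4/2 = 2.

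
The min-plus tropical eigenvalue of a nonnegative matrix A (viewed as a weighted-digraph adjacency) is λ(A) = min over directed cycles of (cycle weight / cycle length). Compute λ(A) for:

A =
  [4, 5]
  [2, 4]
λ(A) = 7/2

Enumerate directed cycles and compute their means (weight / length). Sample:
  cycle 0 → 0: weight = 4, length = 1, mean = 4/1 ≈ 4.000
  cycle 1 → 1: weight = 4, length = 1, mean = 4/1 ≈ 4.000
  cycle 0 → 1 → 0: weight = 7, length = 2, mean = 7/2 ≈ 3.500
  cycle 1 → 0 → 1: weight = 7, length = 2, mean = 7/2 ≈ 3.500
Minimum mean = 3.500, attained e.g. along the cycle 0 → 1 → 0 with weight 7 and length 2. So λ(A) = 7/2 = 7/2.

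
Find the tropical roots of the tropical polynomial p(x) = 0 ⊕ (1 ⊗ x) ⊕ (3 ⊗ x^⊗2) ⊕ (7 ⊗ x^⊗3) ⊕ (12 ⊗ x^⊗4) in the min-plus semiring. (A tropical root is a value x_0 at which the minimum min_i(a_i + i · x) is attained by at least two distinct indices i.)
Roots: {-5, -4, -2, -1}

Each tropical root is a break point of the lower envelope of the lines y = a_i + i · x (there are 5 lines, with slopes 0, 1, ..., 4). Only the lines that attain the minimum somewhere contribute to roots; other lines are dominated. Here the surviving (envelope) indices are i = 4, i = 3, i = 2, i = 1, i = 0.
Intersections between consecutive envelope lines give the roots: for adjacent envelope indices i < j the intersection is x = (a_i − a_j) / (j − i). Reading off the sorted break points: {-5, -4, -2, -1}.
Verification: at each break x_0, at least two indices attain the minimum of min_i(a_i + i · x_0).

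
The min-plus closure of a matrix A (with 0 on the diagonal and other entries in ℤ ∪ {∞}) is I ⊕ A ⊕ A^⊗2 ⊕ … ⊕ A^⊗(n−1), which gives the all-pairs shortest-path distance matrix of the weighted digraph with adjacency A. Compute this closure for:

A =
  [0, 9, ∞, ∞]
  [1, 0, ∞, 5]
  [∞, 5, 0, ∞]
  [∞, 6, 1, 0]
Closure =
  [0, 9, 15, 14]
  [1, 0, 6, 5]
  [6, 5, 0, 10]
  [7, 6, 1, 0]

This is the Floyd-Warshall all-pairs shortest-path computation. For each intermediate vertex k = 0, 1, …, 3, update dist[i][j] ← min(dist[i][j], dist[i][k] + dist[k][j]). The final matrix gives, for each (i, j), the minimum total weight of any directed path from i to j (possibly empty when i = j).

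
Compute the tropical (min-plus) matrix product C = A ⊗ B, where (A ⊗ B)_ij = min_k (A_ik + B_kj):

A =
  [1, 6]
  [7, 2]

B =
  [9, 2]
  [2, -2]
A ⊗ B =
  [8, 3]
  [4, 0]

Apply the min-plus product entry-by-entry:
  C[0][0] = min over k of (A[0][0] + B[0][0] = 1 + 9 = 10, A[0][1] + B[1][0] = 6 + 2 = 8) = 8 (attained at k = 1)
  C[0][1] = min over k of (A[0][0] + B[0][1] = 1 + 2 = 3, A[0][1] + B[1][1] = 6 + -2 = 4) = 3 (attained at k = 0)
  C[1][0] = min over k of (A[1][0] + B[0][0] = 7 + 9 = 16, A[1][1] + B[1][0] = 2 + 2 = 4) = 4 (attained at k = 1)
  C[1][1] = min over k of (A[1][0] + B[0][1] = 7 + 2 = 9, A[1][1] + B[1][1] = 2 + -2 = 0) = 0 (attained at k = 1)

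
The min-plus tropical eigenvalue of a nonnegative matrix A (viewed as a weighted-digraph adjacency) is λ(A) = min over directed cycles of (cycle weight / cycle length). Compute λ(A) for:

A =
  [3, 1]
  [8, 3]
λ(A) = 3

Enumerate directed cycles and compute their means (weight / length). Sample:
  cycle 0 → 0: weight = 3, length = 1, mean = 3/1 ≈ 3.000
  cycle 1 → 1: weight = 3, length = 1, mean = 3/1 ≈ 3.000
  cycle 0 → 1 → 0: weight = 9, length = 2, mean = 9/2 ≈ 4.500
  cycle 1 → 0 → 1: weight = 9, length = 2, mean = 9/2 ≈ 4.500
Minimum mean = 3.000, attained e.g. along the cycle 0 → 0 with weight 3 and length 1. So λ(A) = 3/1 = 3.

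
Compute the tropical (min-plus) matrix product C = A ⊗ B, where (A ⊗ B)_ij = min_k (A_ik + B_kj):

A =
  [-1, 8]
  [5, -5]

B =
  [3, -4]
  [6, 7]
A ⊗ B =
  [2, -5]
  [1, 1]

Apply the min-plus product entry-by-entry:
  C[0][0] = min over k of (A[0][0] + B[0][0] = -1 + 3 = 2, A[0][1] + B[1][0] = 8 + 6 = 14) = 2 (attained at k = 0)
  C[0][1] = min over k of (A[0][0] + B[0][1] = -1 + -4 = -5, A[0][1] + B[1][1] = 8 + 7 = 15) = -5 (attained at k = 0)
  C[1][0] = min over k of (A[1][0] + B[0][0] = 5 + 3 = 8, A[1][1] + B[1][0] = -5 + 6 = 1) = 1 (attained at k = 1)
  C[1][1] = min over k of (A[1][0] + B[0][1] = 5 + -4 = 1, A[1][1] + B[1][1] = -5 + 7 = 2) = 1 (attained at k = 0)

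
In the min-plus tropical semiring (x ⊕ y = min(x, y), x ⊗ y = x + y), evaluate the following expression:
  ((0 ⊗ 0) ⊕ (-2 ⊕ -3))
((0 ⊗ 0) ⊕ (-2 ⊕ -3)) = -3

Expand innermost to outermost. Recall ⊕ takes the minimum of its arguments and ⊗ takes their sum. Working out the expression ((0 ⊗ 0) ⊕ (-2 ⊕ -3)) gives -3.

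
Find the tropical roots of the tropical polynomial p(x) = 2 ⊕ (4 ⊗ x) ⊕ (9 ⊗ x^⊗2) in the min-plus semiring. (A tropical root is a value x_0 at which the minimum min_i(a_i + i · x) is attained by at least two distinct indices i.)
Roots: {-5, -2}

Each tropical root is a break point of the lower envelope of the lines y = a_i + i · x (there are 3 lines, with slopes 0, 1, ..., 2). Only the lines that attain the minimum somewhere contribute to roots; other lines are dominated. Here the surviving (envelope) indices are i = 2, i = 1, i = 0.
Intersections between consecutive envelope lines give the roots: for adjacent envelope indices i < j the intersection is x = (a_i − a_j) / (j − i). Reading off the sorted break points: {-5, -2}.
Verification: at each break x_0, at least two indices attain the minimum of min_i(a_i + i · x_0).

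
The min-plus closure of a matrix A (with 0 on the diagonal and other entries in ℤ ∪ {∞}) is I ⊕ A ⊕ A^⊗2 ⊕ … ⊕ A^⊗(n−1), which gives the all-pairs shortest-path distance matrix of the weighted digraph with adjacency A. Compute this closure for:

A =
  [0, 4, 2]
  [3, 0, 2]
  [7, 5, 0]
Closure =
  [0, 4, 2]
  [3, 0, 2]
  [7, 5, 0]

This is the Floyd-Warshall all-pairs shortest-path computation. For each intermediate vertex k = 0, 1, …, 2, update dist[i][j] ← min(dist[i][j], dist[i][k] + dist[k][j]). The final matrix gives, for each (i, j), the minimum total weight of any directed path from i to j (possibly empty when i = j).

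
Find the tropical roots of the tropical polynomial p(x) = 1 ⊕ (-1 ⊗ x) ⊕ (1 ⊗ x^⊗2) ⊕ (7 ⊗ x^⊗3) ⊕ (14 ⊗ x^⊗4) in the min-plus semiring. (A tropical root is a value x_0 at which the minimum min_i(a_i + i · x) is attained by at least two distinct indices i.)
Roots: {-7, -6, -2, 2}

Each tropical root is a break point of the lower envelope of the lines y = a_i + i · x (there are 5 lines, with slopes 0, 1, ..., 4). Only the lines that attain the minimum somewhere contribute to roots; other lines are dominated. Here the surviving (envelope) indices are i = 4, i = 3, i = 2, i = 1, i = 0.
Intersections between consecutive envelope lines give the roots: for adjacent envelope indices i < j the intersection is x = (a_i − a_j) / (j − i). Reading off the sorted break points: {-7, -6, -2, 2}.
Verification: at each break x_0, at least two indices attain the minimum of min_i(a_i + i · x_0).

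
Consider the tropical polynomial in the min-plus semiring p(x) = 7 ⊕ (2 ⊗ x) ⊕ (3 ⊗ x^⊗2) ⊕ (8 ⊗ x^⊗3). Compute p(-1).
p(-1) = 1

A tropical monomial a ⊗ x^⊗i evaluates to a + i · x. Evaluating each term at x = -1:
  Term 0 contributes 7 + 0 · -1 = 7
  Term 1 contributes 2 + 1 · -1 = 1
  Term 2 contributes 3 + 2 · -1 = 1
  Term 3 contributes 8 + 3 · -1 = 5
p(-1) = ⊕ of these = min[7, 1, 1, 5] = 1.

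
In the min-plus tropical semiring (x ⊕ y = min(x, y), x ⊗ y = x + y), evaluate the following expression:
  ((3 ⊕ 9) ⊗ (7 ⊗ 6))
((3 ⊕ 9) ⊗ (7 ⊗ 6)) = 16

Expand innermost to outermost. Recall ⊕ takes the minimum of its arguments and ⊗ takes their sum. Working out the expression ((3 ⊕ 9) ⊗ (7 ⊗ 6)) gives 16.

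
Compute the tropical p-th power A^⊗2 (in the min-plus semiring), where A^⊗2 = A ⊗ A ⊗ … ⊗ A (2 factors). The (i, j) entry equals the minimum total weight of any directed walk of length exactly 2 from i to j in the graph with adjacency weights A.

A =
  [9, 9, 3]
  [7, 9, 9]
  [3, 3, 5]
A^⊗2 =
  [6, 6, 8]
  [12, 12, 10]
  [8, 8, 6]

Each entry (A^⊗2)_ij equals the minimum over all length-2 walks i = v_0 → v_1 → … → v_2 = j of Σ_t A[v_t][v_{t+1}]. For example, for (i, j) = (0, 2) we minimise over 3 possible intermediate vertex sequences; the minimum is 8, attained along the walk 0 → 2 → 2.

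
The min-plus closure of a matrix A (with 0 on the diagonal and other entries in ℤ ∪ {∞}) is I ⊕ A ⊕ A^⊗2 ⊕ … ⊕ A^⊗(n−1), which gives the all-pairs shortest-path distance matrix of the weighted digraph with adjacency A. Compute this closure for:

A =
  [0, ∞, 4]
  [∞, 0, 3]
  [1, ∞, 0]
Closure =
  [0, ∞, 4]
  [4, 0, 3]
  [1, ∞, 0]

This is the Floyd-Warshall all-pairs shortest-path computation. For each intermediate vertex k = 0, 1, …, 2, update dist[i][j] ← min(dist[i][j], dist[i][k] + dist[k][j]). The final matrix gives, for each (i, j), the minimum total weight of any directed path from i to j (possibly empty when i = j).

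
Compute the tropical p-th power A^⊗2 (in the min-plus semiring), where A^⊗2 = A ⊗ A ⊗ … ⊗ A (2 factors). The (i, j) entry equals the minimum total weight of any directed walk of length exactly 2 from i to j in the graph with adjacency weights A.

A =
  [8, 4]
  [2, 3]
A^⊗2 =
  [6, 7]
  [5, 6]

Each entry (A^⊗2)_ij equals the minimum over all length-2 walks i = v_0 → v_1 → … → v_2 = j of Σ_t A[v_t][v_{t+1}]. For example, for (i, j) = (0, 1) we minimise over 2 possible intermediate vertex sequences; the minimum is 7, attained along the walk 0 → 1 → 1.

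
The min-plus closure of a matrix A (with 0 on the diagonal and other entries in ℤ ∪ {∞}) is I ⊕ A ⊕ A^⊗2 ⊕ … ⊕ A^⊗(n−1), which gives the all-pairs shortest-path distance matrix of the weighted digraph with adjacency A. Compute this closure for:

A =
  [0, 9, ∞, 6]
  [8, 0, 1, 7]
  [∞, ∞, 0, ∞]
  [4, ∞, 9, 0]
Closure =
  [0, 9, 10, 6]
  [8, 0, 1, 7]
  [∞, ∞, 0, ∞]
  [4, 13, 9, 0]

This is the Floyd-Warshall all-pairs shortest-path computation. For each intermediate vertex k = 0, 1, …, 3, update dist[i][j] ← min(dist[i][j], dist[i][k] + dist[k][j]). The final matrix gives, for each (i, j), the minimum total weight of any directed path from i to j (possibly empty when i = j).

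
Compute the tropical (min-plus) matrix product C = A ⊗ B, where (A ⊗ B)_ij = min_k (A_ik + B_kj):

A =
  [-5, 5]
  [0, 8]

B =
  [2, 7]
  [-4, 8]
A ⊗ B =
  [-3, 2]
  [2, 7]

Apply the min-plus product entry-by-entry:
  C[0][0] = min over k of (A[0][0] + B[0][0] = -5 + 2 = -3, A[0][1] + B[1][0] = 5 + -4 = 1) = -3 (attained at k = 0)
  C[0][1] = min over k of (A[0][0] + B[0][1] = -5 + 7 = 2, A[0][1] + B[1][1] = 5 + 8 = 13) = 2 (attained at k = 0)
  C[1][0] = min over k of (A[1][0] + B[0][0] = 0 + 2 = 2, A[1][1] + B[1][0] = 8 + -4 = 4) = 2 (attained at k = 0)
  C[1][1] = min over k of (A[1][0] + B[0][1] = 0 + 7 = 7, A[1][1] + B[1][1] = 8 + 8 = 16) = 7 (attained at k = 0)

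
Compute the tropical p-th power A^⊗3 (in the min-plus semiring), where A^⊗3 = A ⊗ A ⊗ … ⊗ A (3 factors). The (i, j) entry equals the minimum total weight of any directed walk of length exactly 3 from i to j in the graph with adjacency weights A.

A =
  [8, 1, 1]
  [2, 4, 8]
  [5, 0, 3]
A^⊗3 =
  [3, 4, 4]
  [5, 3, 6]
  [5, 3, 3]

Each entry (A^⊗3)_ij equals the minimum over all length-3 walks i = v_0 → v_1 → … → v_3 = j of Σ_t A[v_t][v_{t+1}]. For example, for (i, j) = (0, 2) we minimise over 9 possible intermediate vertex sequences; the minimum is 4, attained along the walk 0 → 1 → 0 → 2.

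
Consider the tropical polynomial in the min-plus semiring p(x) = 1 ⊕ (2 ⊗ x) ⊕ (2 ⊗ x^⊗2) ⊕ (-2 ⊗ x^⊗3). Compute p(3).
p(3) = 1

A tropical monomial a ⊗ x^⊗i evaluates to a + i · x. Evaluating each term at x = 3:
  Term 0 contributes 1 + 0 · 3 = 1
  Term 1 contributes 2 + 1 · 3 = 5
  Term 2 contributes 2 + 2 · 3 = 8
  Term 3 contributes -2 + 3 · 3 = 7
p(3) = ⊕ of these = min[1, 5, 8, 7] = 1.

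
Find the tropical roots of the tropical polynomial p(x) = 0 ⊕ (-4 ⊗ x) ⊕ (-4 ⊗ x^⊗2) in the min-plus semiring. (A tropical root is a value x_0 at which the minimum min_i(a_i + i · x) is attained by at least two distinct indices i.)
Roots: {0, 4}

Each tropical root is a break point of the lower envelope of the lines y = a_i + i · x (there are 3 lines, with slopes 0, 1, ..., 2). Only the lines that attain the minimum somewhere contribute to roots; other lines are dominated. Here the surviving (envelope) indices are i = 2, i = 1, i = 0.
Intersections between consecutive envelope lines give the roots: for adjacent envelope indices i < j the intersection is x = (a_i − a_j) / (j − i). Reading off the sorted break points: {0, 4}.
Verification: at each break x_0, at least two indices attain the minimum of min_i(a_i + i · x_0).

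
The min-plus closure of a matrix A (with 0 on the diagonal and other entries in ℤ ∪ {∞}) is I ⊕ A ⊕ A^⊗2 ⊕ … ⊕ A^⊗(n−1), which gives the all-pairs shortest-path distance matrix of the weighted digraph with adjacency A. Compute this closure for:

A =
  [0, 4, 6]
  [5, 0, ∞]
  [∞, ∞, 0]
Closure =
  [0, 4, 6]
  [5, 0, 11]
  [∞, ∞, 0]

This is the Floyd-Warshall all-pairs shortest-path computation. For each intermediate vertex k = 0, 1, …, 2, update dist[i][j] ← min(dist[i][j], dist[i][k] + dist[k][j]). The final matrix gives, for each (i, j), the minimum total weight of any directed path from i to j (possibly empty when i = j).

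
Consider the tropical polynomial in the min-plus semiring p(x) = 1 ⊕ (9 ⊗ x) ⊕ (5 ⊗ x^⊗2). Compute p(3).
p(3) = 1

A tropical monomial a ⊗ x^⊗i evaluates to a + i · x. Evaluating each term at x = 3:
  Term 0 contributes 1 + 0 · 3 = 1
  Term 1 contributes 9 + 1 · 3 = 12
  Term 2 contributes 5 + 2 · 3 = 11
p(3) = ⊕ of these = min[1, 12, 11] = 1.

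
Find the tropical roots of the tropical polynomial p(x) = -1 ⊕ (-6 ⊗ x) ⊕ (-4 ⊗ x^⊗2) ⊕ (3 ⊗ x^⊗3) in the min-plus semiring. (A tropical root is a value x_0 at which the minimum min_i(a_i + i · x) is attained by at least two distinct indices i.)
Roots: {-7, -2, 5}

Each tropical root is a break point of the lower envelope of the lines y = a_i + i · x (there are 4 lines, with slopes 0, 1, ..., 3). Only the lines that attain the minimum somewhere contribute to roots; other lines are dominated. Here the surviving (envelope) indices are i = 3, i = 2, i = 1, i = 0.
Intersections between consecutive envelope lines give the roots: for adjacent envelope indices i < j the intersection is x = (a_i − a_j) / (j − i). Reading off the sorted break points: {-7, -2, 5}.
Verification: at each break x_0, at least two indices attain the minimum of min_i(a_i + i · x_0).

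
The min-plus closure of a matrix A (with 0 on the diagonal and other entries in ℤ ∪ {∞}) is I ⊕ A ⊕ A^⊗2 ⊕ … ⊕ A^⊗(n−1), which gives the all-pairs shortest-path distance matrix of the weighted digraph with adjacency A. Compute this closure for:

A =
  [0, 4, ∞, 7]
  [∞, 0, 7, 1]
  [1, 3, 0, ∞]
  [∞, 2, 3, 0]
Closure =
  [0, 4, 8, 5]
  [5, 0, 4, 1]
  [1, 3, 0, 4]
  [4, 2, 3, 0]

This is the Floyd-Warshall all-pairs shortest-path computation. For each intermediate vertex k = 0, 1, …, 3, update dist[i][j] ← min(dist[i][j], dist[i][k] + dist[k][j]). The final matrix gives, for each (i, j), the minimum total weight of any directed path from i to j (possibly empty when i = j).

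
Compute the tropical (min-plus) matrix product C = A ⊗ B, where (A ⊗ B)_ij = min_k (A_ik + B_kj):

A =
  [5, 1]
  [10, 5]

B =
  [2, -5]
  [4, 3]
A ⊗ B =
  [5, 0]
  [9, 5]

Apply the min-plus product entry-by-entry:
  C[0][0] = min over k of (A[0][0] + B[0][0] = 5 + 2 = 7, A[0][1] + B[1][0] = 1 + 4 = 5) = 5 (attained at k = 1)
  C[0][1] = min over k of (A[0][0] + B[0][1] = 5 + -5 = 0, A[0][1] + B[1][1] = 1 + 3 = 4) = 0 (attained at k = 0)
  C[1][0] = min over k of (A[1][0] + B[0][0] = 10 + 2 = 12, A[1][1] + B[1][0] = 5 + 4 = 9) = 9 (attained at k = 1)
  C[1][1] = min over k of (A[1][0] + B[0][1] = 10 + -5 = 5, A[1][1] + B[1][1] = 5 + 3 = 8) = 5 (attained at k = 0)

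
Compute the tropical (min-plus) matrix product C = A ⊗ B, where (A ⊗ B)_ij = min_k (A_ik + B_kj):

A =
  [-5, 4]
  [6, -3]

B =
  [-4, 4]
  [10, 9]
A ⊗ B =
  [-9, -1]
  [2, 6]

Apply the min-plus product entry-by-entry:
  C[0][0] = min over k of (A[0][0] + B[0][0] = -5 + -4 = -9, A[0][1] + B[1][0] = 4 + 10 = 14) = -9 (attained at k = 0)
  C[0][1] = min over k of (A[0][0] + B[0][1] = -5 + 4 = -1, A[0][1] + B[1][1] = 4 + 9 = 13) = -1 (attained at k = 0)
  C[1][0] = min over k of (A[1][0] + B[0][0] = 6 + -4 = 2, A[1][1] + B[1][0] = -3 + 10 = 7) = 2 (attained at k = 0)
  C[1][1] = min over k of (A[1][0] + B[0][1] = 6 + 4 = 10, A[1][1] + B[1][1] = -3 + 9 = 6) = 6 (attained at k = 1)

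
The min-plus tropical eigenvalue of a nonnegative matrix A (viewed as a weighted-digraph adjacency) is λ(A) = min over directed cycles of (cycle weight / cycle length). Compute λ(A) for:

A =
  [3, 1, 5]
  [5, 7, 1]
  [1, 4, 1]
λ(A) = 1

Enumerate directed cycles and compute their means (weight / length). Sample:
  cycle 0 → 0: weight = 3, length = 1, mean = 3/1 ≈ 3.000
  cycle 1 → 1: weight = 7, length = 1, mean = 7/1 ≈ 7.000
  cycle 2 → 2: weight = 1, length = 1, mean = 1/1 ≈ 1.000
  cycle 0 → 1 → 0: weight = 6, length = 2, mean = 6/2 ≈ 3.000
  cycle 0 → 2 → 0: weight = 6, length = 2, mean = 6/2 ≈ 3.000
  cycle 1 → 0 → 1: weight = 6, length = 2, mean = 6/2 ≈ 3.000
Minimum mean = 1.000, attained e.g. along the cycle 2 → 2 with weight 1 and length 1. So λ(A) = 1/1 = 1.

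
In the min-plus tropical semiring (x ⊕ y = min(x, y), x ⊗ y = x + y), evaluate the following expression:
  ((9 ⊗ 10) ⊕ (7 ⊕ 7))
((9 ⊗ 10) ⊕ (7 ⊕ 7)) = 7

Expand innermost to outermost. Recall ⊕ takes the minimum of its arguments and ⊗ takes their sum. Working out the expression ((9 ⊗ 10) ⊕ (7 ⊕ 7)) gives 7.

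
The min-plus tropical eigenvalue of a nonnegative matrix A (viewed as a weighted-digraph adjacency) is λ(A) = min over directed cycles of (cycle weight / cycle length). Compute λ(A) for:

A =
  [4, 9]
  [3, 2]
λ(A) = 2

Enumerate directed cycles and compute their means (weight / length). Sample:
  cycle 0 → 0: weight = 4, length = 1, mean = 4/1 ≈ 4.000
  cycle 1 → 1: weight = 2, length = 1, mean = 2/1 ≈ 2.000
  cycle 0 → 1 → 0: weight = 12, length = 2, mean = 12/2 ≈ 6.000
  cycle 1 → 0 → 1: weight = 12, length = 2, mean = 12/2 ≈ 6.000
Minimum mean = 2.000, attained e.g. along the cycle 1 → 1 with weight 2 and length 1. So λ(A) = 2/1 = 2.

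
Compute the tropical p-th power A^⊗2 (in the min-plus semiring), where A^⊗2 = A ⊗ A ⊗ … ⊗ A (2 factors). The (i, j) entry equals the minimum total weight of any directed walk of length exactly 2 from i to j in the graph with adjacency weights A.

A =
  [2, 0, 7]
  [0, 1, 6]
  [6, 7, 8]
A^⊗2 =
  [0, 1, 6]
  [1, 0, 7]
  [7, 6, 13]

Each entry (A^⊗2)_ij equals the minimum over all length-2 walks i = v_0 → v_1 → … → v_2 = j of Σ_t A[v_t][v_{t+1}]. For example, for (i, j) = (0, 2) we minimise over 3 possible intermediate vertex sequences; the minimum is 6, attained along the walk 0 → 1 → 2.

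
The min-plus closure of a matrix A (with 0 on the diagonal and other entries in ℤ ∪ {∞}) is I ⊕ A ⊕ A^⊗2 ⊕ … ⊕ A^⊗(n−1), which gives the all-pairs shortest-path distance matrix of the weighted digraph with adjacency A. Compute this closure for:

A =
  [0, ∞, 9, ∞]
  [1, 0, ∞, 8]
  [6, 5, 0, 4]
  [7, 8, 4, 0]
Closure =
  [0, 14, 9, 13]
  [1, 0, 10, 8]
  [6, 5, 0, 4]
  [7, 8, 4, 0]

This is the Floyd-Warshall all-pairs shortest-path computation. For each intermediate vertex k = 0, 1, …, 3, update dist[i][j] ← min(dist[i][j], dist[i][k] + dist[k][j]). The final matrix gives, for each (i, j), the minimum total weight of any directed path from i to j (possibly empty when i = j).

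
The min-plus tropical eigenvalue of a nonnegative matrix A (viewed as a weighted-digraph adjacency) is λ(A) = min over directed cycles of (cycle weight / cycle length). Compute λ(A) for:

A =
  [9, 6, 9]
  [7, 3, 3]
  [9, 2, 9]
λ(A) = 5/2

Enumerate directed cycles and compute their means (weight / length). Sample:
  cycle 0 → 0: weight = 9, length = 1, mean = 9/1 ≈ 9.000
  cycle 1 → 1: weight = 3, length = 1, mean = 3/1 ≈ 3.000
  cycle 2 → 2: weight = 9, length = 1, mean = 9/1 ≈ 9.000
  cycle 0 → 1 → 0: weight = 13, length = 2, mean = 13/2 ≈ 6.500
  cycle 0 → 2 → 0: weight = 18, length = 2, mean = 18/2 ≈ 9.000
  cycle 1 → 0 → 1: weight = 13, length = 2, mean = 13/2 ≈ 6.500
Minimum mean = 2.500, attained e.g. along the cycle 1 → 2 → 1 with weight 5 and length 2. So λ(A) = 5/2 = 5/2.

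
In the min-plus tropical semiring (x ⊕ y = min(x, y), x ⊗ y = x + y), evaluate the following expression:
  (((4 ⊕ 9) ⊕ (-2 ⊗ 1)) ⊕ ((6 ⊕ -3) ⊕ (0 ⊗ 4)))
(((4 ⊕ 9) ⊕ (-2 ⊗ 1)) ⊕ ((6 ⊕ -3) ⊕ (0 ⊗ 4))) = -3

Expand innermost to outermost. Recall ⊕ takes the minimum of its arguments and ⊗ takes their sum. Working out the expression (((4 ⊕ 9) ⊕ (-2 ⊗ 1)) ⊕ ((6 ⊕ -3) ⊕ (0 ⊗ 4))) gives -3.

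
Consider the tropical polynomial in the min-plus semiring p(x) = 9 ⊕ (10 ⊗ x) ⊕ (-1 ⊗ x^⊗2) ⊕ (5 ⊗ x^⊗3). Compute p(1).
p(1) = 1

A tropical monomial a ⊗ x^⊗i evaluates to a + i · x. Evaluating each term at x = 1:
  Term 0 contributes 9 + 0 · 1 = 9
  Term 1 contributes 10 + 1 · 1 = 11
  Term 2 contributes -1 + 2 · 1 = 1
  Term 3 contributes 5 + 3 · 1 = 8
p(1) = ⊕ of these = min[9, 11, 1, 8] = 1.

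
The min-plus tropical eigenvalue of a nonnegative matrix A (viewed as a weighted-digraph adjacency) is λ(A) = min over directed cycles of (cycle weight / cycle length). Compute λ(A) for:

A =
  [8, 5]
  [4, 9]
λ(A) = 9/2

Enumerate directed cycles and compute their means (weight / length). Sample:
  cycle 0 → 0: weight = 8, length = 1, mean = 8/1 ≈ 8.000
  cycle 1 → 1: weight = 9, length = 1, mean = 9/1 ≈ 9.000
  cycle 0 → 1 → 0: weight = 9, length = 2, mean = 9/2 ≈ 4.500
  cycle 1 → 0 → 1: weight = 9, length = 2, mean = 9/2 ≈ 4.500
Minimum mean = 4.500, attained e.g. along the cycle 0 → 1 → 0 with weight 9 and length 2. So λ(A) = 9/2 = 9/2.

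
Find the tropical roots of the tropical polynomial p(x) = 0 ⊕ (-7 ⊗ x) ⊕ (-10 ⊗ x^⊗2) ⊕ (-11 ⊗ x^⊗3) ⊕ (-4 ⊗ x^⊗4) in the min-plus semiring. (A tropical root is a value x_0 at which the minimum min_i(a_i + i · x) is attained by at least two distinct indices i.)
Roots: {-7, 1, 3, 7}

Each tropical root is a break point of the lower envelope of the lines y = a_i + i · x (there are 5 lines, with slopes 0, 1, ..., 4). Only the lines that attain the minimum somewhere contribute to roots; other lines are dominated. Here the surviving (envelope) indices are i = 4, i = 3, i = 2, i = 1, i = 0.
Intersections between consecutive envelope lines give the roots: for adjacent envelope indices i < j the intersection is x = (a_i − a_j) / (j − i). Reading off the sorted break points: {-7, 1, 3, 7}.
Verification: at each break x_0, at least two indices attain the minimum of min_i(a_i + i · x_0).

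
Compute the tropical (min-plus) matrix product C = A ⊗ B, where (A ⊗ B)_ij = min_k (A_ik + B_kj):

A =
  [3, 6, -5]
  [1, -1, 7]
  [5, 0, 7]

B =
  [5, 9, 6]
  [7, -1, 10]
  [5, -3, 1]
A ⊗ B =
  [0, -8, -4]
  [6, -2, 7]
  [7, -1, 8]

Apply the min-plus product entry-by-entry:
  C[0][0] = min over k of (A[0][0] + B[0][0] = 3 + 5 = 8, A[0][1] + B[1][0] = 6 + 7 = 13, A[0][2] + B[2][0] = -5 + 5 = 0) = 0 (attained at k = 2)
  C[0][1] = min over k of (A[0][0] + B[0][1] = 3 + 9 = 12, A[0][1] + B[1][1] = 6 + -1 = 5, A[0][2] + B[2][1] = -5 + -3 = -8) = -8 (attained at k = 2)
  C[0][2] = min over k of (A[0][0] + B[0][2] = 3 + 6 = 9, A[0][1] + B[1][2] = 6 + 10 = 16, A[0][2] + B[2][2] = -5 + 1 = -4) = -4 (attained at k = 2)
  C[1][0] = min over k of (A[1][0] + B[0][0] = 1 + 5 = 6, A[1][1] + B[1][0] = -1 + 7 = 6, A[1][2] + B[2][0] = 7 + 5 = 12) = 6 (attained at k = 0)
  C[1][1] = min over k of (A[1][0] + B[0][1] = 1 + 9 = 10, A[1][1] + B[1][1] = -1 + -1 = -2, A[1][2] + B[2][1] = 7 + -3 = 4) = -2 (attained at k = 1)
  C[1][2] = min over k of (A[1][0] + B[0][2] = 1 + 6 = 7, A[1][1] + B[1][2] = -1 + 10 = 9, A[1][2] + B[2][2] = 7 + 1 = 8) = 7 (attained at k = 0)
  C[2][0] = min over k of (A[2][0] + B[0][0] = 5 + 5 = 10, A[2][1] + B[1][0] = 0 + 7 = 7, A[2][2] + B[2][0] = 7 + 5 = 12) = 7 (attained at k = 1)
  C[2][1] = min over k of (A[2][0] + B[0][1] = 5 + 9 = 14, A[2][1] + B[1][1] = 0 + -1 = -1, A[2][2] + B[2][1] = 7 + -3 = 4) = -1 (attained at k = 1)
  C[2][2] = min over k of (A[2][0] + B[0][2] = 5 + 6 = 11, A[2][1] + B[1][2] = 0 + 10 = 10, A[2][2] + B[2][2] = 7 + 1 = 8) = 8 (attained at k = 2)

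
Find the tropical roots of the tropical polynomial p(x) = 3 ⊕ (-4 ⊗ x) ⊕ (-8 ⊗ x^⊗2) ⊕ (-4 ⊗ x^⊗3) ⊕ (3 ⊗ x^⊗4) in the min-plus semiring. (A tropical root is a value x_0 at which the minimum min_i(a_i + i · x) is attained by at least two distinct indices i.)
Roots: {-7, -4, 4, 7}

Each tropical root is a break point of the lower envelope of the lines y = a_i + i · x (there are 5 lines, with slopes 0, 1, ..., 4). Only the lines that attain the minimum somewhere contribute to roots; other lines are dominated. Here the surviving (envelope) indices are i = 4, i = 3, i = 2, i = 1, i = 0.
Intersections between consecutive envelope lines give the roots: for adjacent envelope indices i < j the intersection is x = (a_i − a_j) / (j − i). Reading off the sorted break points: {-7, -4, 4, 7}.
Verification: at each break x_0, at least two indices attain the minimum of min_i(a_i + i · x_0).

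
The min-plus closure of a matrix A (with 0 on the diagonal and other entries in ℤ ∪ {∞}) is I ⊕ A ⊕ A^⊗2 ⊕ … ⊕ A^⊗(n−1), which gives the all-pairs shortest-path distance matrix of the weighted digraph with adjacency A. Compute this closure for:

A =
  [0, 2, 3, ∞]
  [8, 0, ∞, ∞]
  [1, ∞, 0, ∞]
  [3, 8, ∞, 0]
Closure =
  [0, 2, 3, ∞]
  [8, 0, 11, ∞]
  [1, 3, 0, ∞]
  [3, 5, 6, 0]

This is the Floyd-Warshall all-pairs shortest-path computation. For each intermediate vertex k = 0, 1, …, 3, update dist[i][j] ← min(dist[i][j], dist[i][k] + dist[k][j]). The final matrix gives, for each (i, j), the minimum total weight of any directed path from i to j (possibly empty when i = j).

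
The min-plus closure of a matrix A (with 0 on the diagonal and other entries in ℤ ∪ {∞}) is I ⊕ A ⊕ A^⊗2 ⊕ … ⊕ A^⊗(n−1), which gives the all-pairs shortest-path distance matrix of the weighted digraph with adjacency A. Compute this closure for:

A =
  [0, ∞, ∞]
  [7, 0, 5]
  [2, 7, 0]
Closure =
  [0, ∞, ∞]
  [7, 0, 5]
  [2, 7, 0]

This is the Floyd-Warshall all-pairs shortest-path computation. For each intermediate vertex k = 0, 1, …, 2, update dist[i][j] ← min(dist[i][j], dist[i][k] + dist[k][j]). The final matrix gives, for each (i, j), the minimum total weight of any directed path from i to j (possibly empty when i = j).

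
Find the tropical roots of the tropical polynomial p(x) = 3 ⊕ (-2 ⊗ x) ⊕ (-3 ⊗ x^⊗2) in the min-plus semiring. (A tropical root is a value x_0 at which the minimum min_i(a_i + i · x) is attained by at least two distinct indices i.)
Roots: {1, 5}

Each tropical root is a break point of the lower envelope of the lines y = a_i + i · x (there are 3 lines, with slopes 0, 1, ..., 2). Only the lines that attain the minimum somewhere contribute to roots; other lines are dominated. Here the surviving (envelope) indices are i = 2, i = 1, i = 0.
Intersections between consecutive envelope lines give the roots: for adjacent envelope indices i < j the intersection is x = (a_i − a_j) / (j − i). Reading off the sorted break points: {1, 5}.
Verification: at each break x_0, at least two indices attain the minimum of min_i(a_i + i · x_0).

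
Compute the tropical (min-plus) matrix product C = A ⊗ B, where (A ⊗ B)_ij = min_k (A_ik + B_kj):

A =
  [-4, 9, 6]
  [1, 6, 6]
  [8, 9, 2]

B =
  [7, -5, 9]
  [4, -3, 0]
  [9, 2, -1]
A ⊗ B =
  [3, -9, 5]
  [8, -4, 5]
  [11, 3, 1]

Apply the min-plus product entry-by-entry:
  C[0][0] = min over k of (A[0][0] + B[0][0] = -4 + 7 = 3, A[0][1] + B[1][0] = 9 + 4 = 13, A[0][2] + B[2][0] = 6 + 9 = 15) = 3 (attained at k = 0)
  C[0][1] = min over k of (A[0][0] + B[0][1] = -4 + -5 = -9, A[0][1] + B[1][1] = 9 + -3 = 6, A[0][2] + B[2][1] = 6 + 2 = 8) = -9 (attained at k = 0)
  C[0][2] = min over k of (A[0][0] + B[0][2] = -4 + 9 = 5, A[0][1] + B[1][2] = 9 + 0 = 9, A[0][2] + B[2][2] = 6 + -1 = 5) = 5 (attained at k = 0)
  C[1][0] = min over k of (A[1][0] + B[0][0] = 1 + 7 = 8, A[1][1] + B[1][0] = 6 + 4 = 10, A[1][2] + B[2][0] = 6 + 9 = 15) = 8 (attained at k = 0)
  C[1][1] = min over k of (A[1][0] + B[0][1] = 1 + -5 = -4, A[1][1] + B[1][1] = 6 + -3 = 3, A[1][2] + B[2][1] = 6 + 2 = 8) = -4 (attained at k = 0)
  C[1][2] = min over k of (A[1][0] + B[0][2] = 1 + 9 = 10, A[1][1] + B[1][2] = 6 + 0 = 6, A[1][2] + B[2][2] = 6 + -1 = 5) = 5 (attained at k = 2)
  C[2][0] = min over k of (A[2][0] + B[0][0] = 8 + 7 = 15, A[2][1] + B[1][0] = 9 + 4 = 13, A[2][2] + B[2][0] = 2 + 9 = 11) = 11 (attained at k = 2)
  C[2][1] = min over k of (A[2][0] + B[0][1] = 8 + -5 = 3, A[2][1] + B[1][1] = 9 + -3 = 6, A[2][2] + B[2][1] = 2 + 2 = 4) = 3 (attained at k = 0)
  C[2][2] = min over k of (A[2][0] + B[0][2] = 8 + 9 = 17, A[2][1] + B[1][2] = 9 + 0 = 9, A[2][2] + B[2][2] = 2 + -1 = 1) = 1 (attained at k = 2)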